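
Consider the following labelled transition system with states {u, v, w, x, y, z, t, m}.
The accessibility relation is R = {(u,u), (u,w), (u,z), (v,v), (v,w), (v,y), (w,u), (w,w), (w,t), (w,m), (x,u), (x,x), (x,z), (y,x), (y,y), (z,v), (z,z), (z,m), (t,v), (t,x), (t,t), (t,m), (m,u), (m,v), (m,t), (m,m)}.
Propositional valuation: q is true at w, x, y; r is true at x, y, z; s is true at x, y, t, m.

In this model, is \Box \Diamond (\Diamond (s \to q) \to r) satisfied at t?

No

At t: \Box \Diamond (\Diamond (s \to q) \to r) requires \Diamond (\Diamond (s \to q) \to r) at every successor {v, x, t, m}.
  \Diamond (\Diamond (s \to q) \to r) fails at m, so \Box \Diamond (\Diamond (s \to q) \to r) is false at t.
    At m: \Diamond (\Diamond (s \to q) \to r) requires \Diamond (s \to q) \to r at some successor in {u, v, t, m}.
      At u: \Diamond (s \to q) \to r is false.
      At v: \Diamond (s \to q) \to r is false.
      At t: \Diamond (s \to q) \to r is false.
      At m: \Diamond (s \to q) \to r is false.
    So \Diamond (\Diamond (s \to q) \to r) is false at m.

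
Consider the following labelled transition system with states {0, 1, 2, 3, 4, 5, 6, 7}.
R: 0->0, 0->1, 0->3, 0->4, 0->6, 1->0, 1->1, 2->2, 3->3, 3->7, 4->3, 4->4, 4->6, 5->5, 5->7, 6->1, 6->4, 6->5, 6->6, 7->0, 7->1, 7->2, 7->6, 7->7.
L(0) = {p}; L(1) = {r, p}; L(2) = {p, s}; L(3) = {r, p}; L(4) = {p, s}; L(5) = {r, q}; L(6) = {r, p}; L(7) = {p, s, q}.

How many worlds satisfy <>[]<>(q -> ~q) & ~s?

5

Recall that []ψ holds at a world iff ψ holds at every accessible world, and <>ψ holds iff ψ holds at some accessible world.
Let φ = <>[]<>(q -> ~q) & ~s. Evaluate φ at each world:
  0 (successors {0, 1, 3, 4, 6}): φ is true.
  1 (successors {0, 1}): φ is true.
  2 (successors {2}): φ is false.
  3 (successors {3, 7}): φ is true.
  4 (successors {3, 4, 6}): φ is false.
  5 (successors {5, 7}): φ is true.
  6 (successors {1, 4, 5, 6}): φ is true.
  7 (successors {0, 1, 2, 6, 7}): φ is false.
For instance, at 1:
  At 1: <>[]<>(q -> ~q) is true, ~s is true, so <>[]<>(q -> ~q) & ~s is true.
    At 1: <>[]<>(q -> ~q) requires []<>(q -> ~q) at some successor in {0, 1}.
      []<>(q -> ~q) holds at 0, so <>[]<>(q -> ~q) is true at 1.
Satisfying worlds: {0, 1, 3, 5, 6}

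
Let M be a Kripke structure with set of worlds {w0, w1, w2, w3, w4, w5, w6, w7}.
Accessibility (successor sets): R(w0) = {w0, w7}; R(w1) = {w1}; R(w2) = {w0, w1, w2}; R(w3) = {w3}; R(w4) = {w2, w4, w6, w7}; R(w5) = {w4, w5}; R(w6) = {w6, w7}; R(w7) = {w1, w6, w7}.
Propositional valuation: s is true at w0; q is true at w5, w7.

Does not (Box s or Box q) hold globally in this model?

Let φ = not (Box s or Box q). Evaluate φ at each world:
  w0 (successors {w0, w7}): φ is true.
  w1 (successors {w1}): φ is true.
  w2 (successors {w0, w1, w2}): φ is true.
  w3 (successors {w3}): φ is true.
  w4 (successors {w2, w4, w6, w7}): φ is true.
  w5 (successors {w4, w5}): φ is true.
  w6 (successors {w6, w7}): φ is true.
  w7 (successors {w1, w6, w7}): φ is true.
For instance, at w3:
  At w3: Box s or Box q is false, so not (Box s or Box q) is true.
    At w3: Box s is false, Box q is false, so Box s or Box q is false.
      At w3: Box s requires s at every successor {w3}.
        s fails at w3, so Box s is false at w3.
      At w3: Box q requires q at every successor {w3}.
        q fails at w3, so Box q is false at w3.

Yes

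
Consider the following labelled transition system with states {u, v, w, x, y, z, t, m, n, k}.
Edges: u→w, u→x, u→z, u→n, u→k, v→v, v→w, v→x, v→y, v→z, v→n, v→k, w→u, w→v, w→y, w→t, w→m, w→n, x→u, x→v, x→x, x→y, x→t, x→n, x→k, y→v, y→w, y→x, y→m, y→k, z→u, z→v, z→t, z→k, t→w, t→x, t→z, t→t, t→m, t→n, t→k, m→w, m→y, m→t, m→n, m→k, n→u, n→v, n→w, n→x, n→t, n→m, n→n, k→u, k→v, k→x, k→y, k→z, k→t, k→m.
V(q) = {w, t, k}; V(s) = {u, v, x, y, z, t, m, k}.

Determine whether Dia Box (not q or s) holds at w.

At w: Dia Box (not q or s) requires Box (not q or s) at some successor in {u, v, y, t, m, n}.
  At u: Box (not q or s) is false.
  At v: Box (not q or s) is false.
  At y: Box (not q or s) is false.
  At t: Box (not q or s) is false.
  At m: Box (not q or s) is false.
  At n: Box (not q or s) is false.
So Dia Box (not q or s) is false at w.

No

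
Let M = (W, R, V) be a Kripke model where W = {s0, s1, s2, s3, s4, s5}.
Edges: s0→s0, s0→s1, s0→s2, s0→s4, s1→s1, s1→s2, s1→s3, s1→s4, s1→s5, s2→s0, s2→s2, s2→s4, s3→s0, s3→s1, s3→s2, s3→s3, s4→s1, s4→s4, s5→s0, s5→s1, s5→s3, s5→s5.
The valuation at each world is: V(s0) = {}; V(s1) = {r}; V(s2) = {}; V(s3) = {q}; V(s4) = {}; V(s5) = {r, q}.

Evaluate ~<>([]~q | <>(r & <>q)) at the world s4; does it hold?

At s4: <>([]~q | <>(r & <>q)) is true, so ~<>([]~q | <>(r & <>q)) is false.
  At s4: <>([]~q | <>(r & <>q)) requires []~q | <>(r & <>q) at some successor in {s1, s4}.
    []~q | <>(r & <>q) holds at s1, so <>([]~q | <>(r & <>q)) is true at s4.
      At s1: []~q is false, <>(r & <>q) is true, so []~q | <>(r & <>q) is true.

No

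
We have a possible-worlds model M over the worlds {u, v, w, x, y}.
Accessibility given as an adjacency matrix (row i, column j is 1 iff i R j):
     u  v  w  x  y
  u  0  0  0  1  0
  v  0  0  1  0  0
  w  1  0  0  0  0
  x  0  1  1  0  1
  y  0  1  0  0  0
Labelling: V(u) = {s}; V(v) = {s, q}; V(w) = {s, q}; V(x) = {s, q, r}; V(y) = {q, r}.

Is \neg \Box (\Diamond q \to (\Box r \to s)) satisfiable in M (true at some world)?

No

Recall that \Box ψ holds at a world iff ψ holds at every accessible world, and \Diamond ψ holds iff ψ holds at some accessible world.
Let φ = \neg \Box (\Diamond q \to (\Box r \to s)). Evaluate φ at each world:
  u (successors {x}): φ is false.
  v (successors {w}): φ is false.
  w (successors {u}): φ is false.
  x (successors {v, w, y}): φ is false.
  y (successors {v}): φ is false.
For instance, at u:
  At u: \Box (\Diamond q \to (\Box r \to s)) is true, so \neg \Box (\Diamond q \to (\Box r \to s)) is false.
    At u: \Box (\Diamond q \to (\Box r \to s)) requires \Diamond q \to (\Box r \to s) at every successor {x}.
      At x: \Diamond q \to (\Box r \to s) is true.
    So \Box (\Diamond q \to (\Box r \to s)) is true at u.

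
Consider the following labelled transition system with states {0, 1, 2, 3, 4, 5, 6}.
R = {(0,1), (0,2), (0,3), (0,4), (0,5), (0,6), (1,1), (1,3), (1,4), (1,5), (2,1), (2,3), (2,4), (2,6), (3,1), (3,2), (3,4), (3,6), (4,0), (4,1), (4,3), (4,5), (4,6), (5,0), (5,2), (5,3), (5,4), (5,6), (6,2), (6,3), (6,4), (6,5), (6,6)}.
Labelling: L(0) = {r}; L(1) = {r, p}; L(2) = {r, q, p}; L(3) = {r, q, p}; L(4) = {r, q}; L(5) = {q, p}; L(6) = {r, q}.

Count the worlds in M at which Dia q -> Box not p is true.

0

Let φ = Dia q -> Box not p. Evaluate φ at each world:
  0 (successors {1, 2, 3, 4, 5, 6}): φ is false.
  1 (successors {1, 3, 4, 5}): φ is false.
  2 (successors {1, 3, 4, 6}): φ is false.
  3 (successors {1, 2, 4, 6}): φ is false.
  4 (successors {0, 1, 3, 5, 6}): φ is false.
  5 (successors {0, 2, 3, 4, 6}): φ is false.
  6 (successors {2, 3, 4, 5, 6}): φ is false.
For instance, at 3:
  At 3: Dia q is true, Box not p is false, so Dia q -> Box not p is false.
    At 3: Dia q requires q at some successor in {1, 2, 4, 6}.
      q holds at 2, so Dia q is true at 3.
    At 3: Box not p requires not p at every successor {1, 2, 4, 6}.
      not p fails at 1, so Box not p is false at 3.
Satisfying worlds: none.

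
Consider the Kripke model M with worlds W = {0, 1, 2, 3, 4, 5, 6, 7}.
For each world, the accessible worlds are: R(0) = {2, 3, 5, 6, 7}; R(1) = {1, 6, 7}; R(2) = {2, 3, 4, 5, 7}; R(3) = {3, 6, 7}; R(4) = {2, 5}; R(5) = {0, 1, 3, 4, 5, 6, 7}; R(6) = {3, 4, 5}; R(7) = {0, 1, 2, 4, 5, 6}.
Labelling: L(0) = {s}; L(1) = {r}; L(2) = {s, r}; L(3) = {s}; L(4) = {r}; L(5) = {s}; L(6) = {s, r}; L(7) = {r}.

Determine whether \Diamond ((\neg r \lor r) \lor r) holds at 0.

Recall that \Diamond ψ holds at a world iff ψ holds at some accessible world.
At 0: \Diamond ((\neg r \lor r) \lor r) requires (\neg r \lor r) \lor r at some successor in {2, 3, 5, 6, 7}.
  (\neg r \lor r) \lor r holds at 2, so \Diamond ((\neg r \lor r) \lor r) is true at 0.

Yes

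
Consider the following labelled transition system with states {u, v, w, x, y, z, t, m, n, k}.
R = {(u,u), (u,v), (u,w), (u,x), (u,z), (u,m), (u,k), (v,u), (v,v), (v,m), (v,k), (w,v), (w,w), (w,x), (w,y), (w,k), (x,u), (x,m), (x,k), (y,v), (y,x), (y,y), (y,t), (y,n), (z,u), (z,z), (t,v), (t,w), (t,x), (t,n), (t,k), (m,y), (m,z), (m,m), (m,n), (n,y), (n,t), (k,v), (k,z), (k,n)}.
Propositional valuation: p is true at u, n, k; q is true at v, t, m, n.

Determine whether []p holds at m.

At m: []p requires p at every successor {y, z, m, n}.
  p fails at y, so []p is false at m.

No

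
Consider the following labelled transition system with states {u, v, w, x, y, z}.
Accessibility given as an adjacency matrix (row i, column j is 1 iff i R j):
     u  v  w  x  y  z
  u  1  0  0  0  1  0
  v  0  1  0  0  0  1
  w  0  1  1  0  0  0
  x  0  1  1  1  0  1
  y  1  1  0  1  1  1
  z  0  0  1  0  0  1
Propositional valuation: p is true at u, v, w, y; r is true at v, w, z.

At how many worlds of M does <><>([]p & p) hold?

6

Let φ = <><>([]p & p). Evaluate φ at each world:
  u (successors {u, y}): φ is true.
  v (successors {v, z}): φ is true.
  w (successors {v, w}): φ is true.
  x (successors {v, w, x, z}): φ is true.
  y (successors {u, v, x, y, z}): φ is true.
  z (successors {w, z}): φ is true.
For instance, at w:
  At w: <><>([]p & p) requires <>([]p & p) at some successor in {v, w}.
    <>([]p & p) holds at w, so <><>([]p & p) is true at w.
      At w: <>([]p & p) requires []p & p at some successor in {v, w}.
        []p & p holds at w, so <>([]p & p) is true at w.
Satisfying worlds: {u, v, w, x, y, z}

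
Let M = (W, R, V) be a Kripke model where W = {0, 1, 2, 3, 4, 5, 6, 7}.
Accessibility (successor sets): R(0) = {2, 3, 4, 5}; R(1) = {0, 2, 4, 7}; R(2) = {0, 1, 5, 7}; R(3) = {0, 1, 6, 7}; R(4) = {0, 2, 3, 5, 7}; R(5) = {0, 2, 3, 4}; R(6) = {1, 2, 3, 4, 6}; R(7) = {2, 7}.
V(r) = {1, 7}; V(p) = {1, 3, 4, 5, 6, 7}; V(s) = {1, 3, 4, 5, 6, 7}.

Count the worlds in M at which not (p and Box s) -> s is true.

6

Recall that Box ψ holds at a world iff ψ holds at every accessible world, and Dia ψ holds iff ψ holds at some accessible world.
Let φ = not (p and Box s) -> s. Evaluate φ at each world:
  0 (successors {2, 3, 4, 5}): φ is false.
  1 (successors {0, 2, 4, 7}): φ is true.
  2 (successors {0, 1, 5, 7}): φ is false.
  3 (successors {0, 1, 6, 7}): φ is true.
  4 (successors {0, 2, 3, 5, 7}): φ is true.
  5 (successors {0, 2, 3, 4}): φ is true.
  6 (successors {1, 2, 3, 4, 6}): φ is true.
  7 (successors {2, 7}): φ is true.
For instance, at 6:
  At 6: not (p and Box s) is true, s is true, so not (p and Box s) -> s is true.
    At 6: p and Box s is false, so not (p and Box s) is true.
      At 6: p is true, Box s is false, so p and Box s is false.
Satisfying worlds: {1, 3, 4, 5, 6, 7}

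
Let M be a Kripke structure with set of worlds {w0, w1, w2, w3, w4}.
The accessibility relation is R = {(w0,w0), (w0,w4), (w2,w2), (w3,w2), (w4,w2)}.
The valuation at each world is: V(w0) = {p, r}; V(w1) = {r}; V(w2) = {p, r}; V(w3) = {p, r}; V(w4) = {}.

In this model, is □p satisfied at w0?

Recall that □ψ holds at a world iff ψ holds at every accessible world, and ◇ψ holds iff ψ holds at some accessible world.
At w0: □p requires p at every successor {w0, w4}.
  p fails at w4, so □p is false at w0.

No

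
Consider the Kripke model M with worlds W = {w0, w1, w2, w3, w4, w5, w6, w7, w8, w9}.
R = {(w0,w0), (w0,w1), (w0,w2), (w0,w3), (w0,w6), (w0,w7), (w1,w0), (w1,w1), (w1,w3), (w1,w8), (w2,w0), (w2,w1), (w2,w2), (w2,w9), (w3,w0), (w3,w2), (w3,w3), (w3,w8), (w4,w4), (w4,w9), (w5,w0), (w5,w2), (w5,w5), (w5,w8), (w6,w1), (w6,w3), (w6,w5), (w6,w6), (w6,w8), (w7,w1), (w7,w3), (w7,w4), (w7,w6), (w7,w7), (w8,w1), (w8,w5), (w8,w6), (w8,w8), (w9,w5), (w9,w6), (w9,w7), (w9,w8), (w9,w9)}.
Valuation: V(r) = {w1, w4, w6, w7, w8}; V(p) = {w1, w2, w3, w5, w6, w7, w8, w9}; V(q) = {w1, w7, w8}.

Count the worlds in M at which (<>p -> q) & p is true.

3

Let φ = (<>p -> q) & p. Evaluate φ at each world:
  w0 (successors {w0, w1, w2, w3, w6, w7}): φ is false.
  w1 (successors {w0, w1, w3, w8}): φ is true.
  w2 (successors {w0, w1, w2, w9}): φ is false.
  w3 (successors {w0, w2, w3, w8}): φ is false.
  w4 (successors {w4, w9}): φ is false.
  w5 (successors {w0, w2, w5, w8}): φ is false.
  w6 (successors {w1, w3, w5, w6, w8}): φ is false.
  w7 (successors {w1, w3, w4, w6, w7}): φ is true.
  w8 (successors {w1, w5, w6, w8}): φ is true.
  w9 (successors {w5, w6, w7, w8, w9}): φ is false.
For instance, at w9:
  At w9: <>p -> q is false, p is true, so (<>p -> q) & p is false.
    At w9: <>p is true, q is false, so <>p -> q is false.
      At w9: <>p requires p at some successor in {w5, w6, w7, w8, w9}.
        p holds at w5, so <>p is true at w9.
Satisfying worlds: {w1, w7, w8}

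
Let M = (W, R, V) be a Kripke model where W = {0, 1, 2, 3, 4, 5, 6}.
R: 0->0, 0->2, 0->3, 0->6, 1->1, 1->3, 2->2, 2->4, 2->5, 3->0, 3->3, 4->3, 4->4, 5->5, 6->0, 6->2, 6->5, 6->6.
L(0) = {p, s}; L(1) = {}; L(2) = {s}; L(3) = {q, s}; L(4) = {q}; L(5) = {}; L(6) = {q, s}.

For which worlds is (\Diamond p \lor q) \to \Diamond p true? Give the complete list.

Recall that \Diamond ψ holds at a world iff ψ holds at some accessible world.
Let φ = (\Diamond p \lor q) \to \Diamond p. Evaluate φ at each world:
  0 (successors {0, 2, 3, 6}): φ is true.
  1 (successors {1, 3}): φ is true.
  2 (successors {2, 4, 5}): φ is true.
  3 (successors {0, 3}): φ is true.
  4 (successors {3, 4}): φ is false.
  5 (successors {5}): φ is true.
  6 (successors {0, 2, 5, 6}): φ is true.
For instance, at 1:
  At 1: \Diamond p \lor q is false, \Diamond p is false, so (\Diamond p \lor q) \to \Diamond p is true.
    At 1: \Diamond p is false, q is false, so \Diamond p \lor q is false.
      At 1: \Diamond p requires p at some successor in {1, 3}.
        At 1: p is false.
        At 3: p is false.
      So \Diamond p is false at 1.
    At 1: \Diamond p requires p at some successor in {1, 3}.
      At 1: p is false.
      At 3: p is false.
    So \Diamond p is false at 1.
Satisfying worlds: {0, 1, 2, 3, 5, 6}

0, 1, 2, 3, 5, 6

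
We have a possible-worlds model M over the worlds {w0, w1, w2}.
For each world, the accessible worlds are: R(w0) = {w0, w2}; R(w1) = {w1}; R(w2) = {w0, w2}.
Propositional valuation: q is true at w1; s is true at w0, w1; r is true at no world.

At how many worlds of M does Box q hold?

Let φ = Box q. Evaluate φ at each world:
  w0 (successors {w0, w2}): φ is false.
  w1 (successors {w1}): φ is true.
  w2 (successors {w0, w2}): φ is false.
For instance, at w0:
  At w0: Box q requires q at every successor {w0, w2}.
    q fails at w0, so Box q is false at w0.
Satisfying worlds: {w1}

1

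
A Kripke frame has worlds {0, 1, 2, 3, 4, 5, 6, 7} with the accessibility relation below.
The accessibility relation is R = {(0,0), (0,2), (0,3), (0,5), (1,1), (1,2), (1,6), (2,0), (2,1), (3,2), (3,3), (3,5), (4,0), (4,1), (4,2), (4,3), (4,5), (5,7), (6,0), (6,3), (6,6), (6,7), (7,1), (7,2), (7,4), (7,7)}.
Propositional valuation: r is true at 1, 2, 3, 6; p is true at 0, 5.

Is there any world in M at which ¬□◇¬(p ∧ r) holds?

No

Let φ = ¬□◇¬(p ∧ r). Evaluate φ at each world:
  0 (successors {0, 2, 3, 5}): φ is false.
  1 (successors {1, 2, 6}): φ is false.
  2 (successors {0, 1}): φ is false.
  3 (successors {2, 3, 5}): φ is false.
  4 (successors {0, 1, 2, 3, 5}): φ is false.
  5 (successors {7}): φ is false.
  6 (successors {0, 3, 6, 7}): φ is false.
  7 (successors {1, 2, 4, 7}): φ is false.
For instance, at 4:
  At 4: □◇¬(p ∧ r) is true, so ¬□◇¬(p ∧ r) is false.
    At 4: □◇¬(p ∧ r) requires ◇¬(p ∧ r) at every successor {0, 1, 2, 3, 5}.
      At 0: ◇¬(p ∧ r) is true.
      At 1: ◇¬(p ∧ r) is true.
      At 2: ◇¬(p ∧ r) is true.
      At 3: ◇¬(p ∧ r) is true.
      At 5: ◇¬(p ∧ r) is true.
    So □◇¬(p ∧ r) is true at 4.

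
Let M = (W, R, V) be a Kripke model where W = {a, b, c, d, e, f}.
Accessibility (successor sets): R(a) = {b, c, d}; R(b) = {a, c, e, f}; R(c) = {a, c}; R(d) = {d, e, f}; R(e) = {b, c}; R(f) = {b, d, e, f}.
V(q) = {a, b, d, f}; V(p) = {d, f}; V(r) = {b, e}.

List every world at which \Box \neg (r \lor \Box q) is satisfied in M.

Recall that \Box ψ holds at a world iff ψ holds at every accessible world, and \Diamond ψ holds iff ψ holds at some accessible world.
Let φ = \Box \neg (r \lor \Box q). Evaluate φ at each world:
  a (successors {b, c, d}): φ is false.
  b (successors {a, c, e, f}): φ is false.
  c (successors {a, c}): φ is true.
  d (successors {d, e, f}): φ is false.
  e (successors {b, c}): φ is false.
  f (successors {b, d, e, f}): φ is false.
For instance, at c:
  At c: \Box \neg (r \lor \Box q) requires \neg (r \lor \Box q) at every successor {a, c}.
      At a: r \lor \Box q is false, so \neg (r \lor \Box q) is true.
      At c: r \lor \Box q is false, so \neg (r \lor \Box q) is true.
  So \Box \neg (r \lor \Box q) is true at c.
Satisfying worlds: {c}

c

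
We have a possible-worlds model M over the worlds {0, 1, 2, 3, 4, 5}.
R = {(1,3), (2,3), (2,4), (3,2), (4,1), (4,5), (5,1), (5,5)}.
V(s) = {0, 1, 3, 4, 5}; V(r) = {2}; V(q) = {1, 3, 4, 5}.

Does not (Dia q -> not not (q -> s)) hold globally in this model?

No

Let φ = not (Dia q -> not not (q -> s)). Evaluate φ at each world:
  0 (successors ∅): φ is false.
  1 (successors {3}): φ is false.
  2 (successors {3, 4}): φ is false.
  3 (successors {2}): φ is false.
  4 (successors {1, 5}): φ is false.
  5 (successors {1, 5}): φ is false.
Detail at 0 (counterexample):
  At 0: Dia q -> not not (q -> s) is true, so not (Dia q -> not not (q -> s)) is false.
    At 0: Dia q is false, not not (q -> s) is true, so Dia q -> not not (q -> s) is true.
      At 0: no accessible worlds, so Dia q is false.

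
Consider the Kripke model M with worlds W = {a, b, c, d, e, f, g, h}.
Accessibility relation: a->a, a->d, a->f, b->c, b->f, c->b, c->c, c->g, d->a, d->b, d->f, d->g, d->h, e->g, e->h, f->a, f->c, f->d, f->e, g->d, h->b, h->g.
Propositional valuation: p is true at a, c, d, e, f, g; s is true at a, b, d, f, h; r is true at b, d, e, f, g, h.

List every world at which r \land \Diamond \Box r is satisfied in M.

Let φ = r \land \Diamond \Box r. Evaluate φ at each world:
  a (successors {a, d, f}): φ is false.
  b (successors {c, f}): φ is false.
  c (successors {b, c, g}): φ is false.
  d (successors {a, b, f, g, h}): φ is true.
  e (successors {g, h}): φ is true.
  f (successors {a, c, d, e}): φ is true.
  g (successors {d}): φ is false.
  h (successors {b, g}): φ is true.
For instance, at h:
  At h: r is true, \Diamond \Box r is true, so r \land \Diamond \Box r is true.
    At h: \Diamond \Box r requires \Box r at some successor in {b, g}.
      \Box r holds at g, so \Diamond \Box r is true at h.
Satisfying worlds: {d, e, f, h}

d, e, f, h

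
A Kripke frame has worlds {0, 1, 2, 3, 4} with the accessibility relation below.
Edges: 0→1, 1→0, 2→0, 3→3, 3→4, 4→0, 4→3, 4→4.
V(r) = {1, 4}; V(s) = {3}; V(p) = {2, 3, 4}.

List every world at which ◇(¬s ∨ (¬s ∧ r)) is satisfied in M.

Recall that ◇ψ holds at a world iff ψ holds at some accessible world.
Let φ = ◇(¬s ∨ (¬s ∧ r)). Evaluate φ at each world:
  0 (successors {1}): φ is true.
  1 (successors {0}): φ is true.
  2 (successors {0}): φ is true.
  3 (successors {3, 4}): φ is true.
  4 (successors {0, 3, 4}): φ is true.
For instance, at 0:
  At 0: ◇(¬s ∨ (¬s ∧ r)) requires ¬s ∨ (¬s ∧ r) at some successor in {1}.
    ¬s ∨ (¬s ∧ r) holds at 1, so ◇(¬s ∨ (¬s ∧ r)) is true at 0.
Satisfying worlds: {0, 1, 2, 3, 4}

0, 1, 2, 3, 4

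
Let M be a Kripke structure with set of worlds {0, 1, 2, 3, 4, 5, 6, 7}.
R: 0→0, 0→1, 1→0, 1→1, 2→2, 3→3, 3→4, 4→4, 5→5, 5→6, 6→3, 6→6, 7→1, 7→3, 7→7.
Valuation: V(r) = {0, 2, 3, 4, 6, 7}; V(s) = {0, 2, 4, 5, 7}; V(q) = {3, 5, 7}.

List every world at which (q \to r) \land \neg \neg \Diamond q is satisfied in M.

Recall that \Diamond ψ holds at a world iff ψ holds at some accessible world.
Let φ = (q \to r) \land \neg \neg \Diamond q. Evaluate φ at each world:
  0 (successors {0, 1}): φ is false.
  1 (successors {0, 1}): φ is false.
  2 (successors {2}): φ is false.
  3 (successors {3, 4}): φ is true.
  4 (successors {4}): φ is false.
  5 (successors {5, 6}): φ is false.
  6 (successors {3, 6}): φ is true.
  7 (successors {1, 3, 7}): φ is true.
For instance, at 5:
  At 5: q \to r is false, \neg \neg \Diamond q is true, so (q \to r) \land \neg \neg \Diamond q is false.
    At 5: \neg \Diamond q is false, so \neg \neg \Diamond q is true.
      At 5: \Diamond q is true, so \neg \Diamond q is false.
Satisfying worlds: {3, 6, 7}

3, 6, 7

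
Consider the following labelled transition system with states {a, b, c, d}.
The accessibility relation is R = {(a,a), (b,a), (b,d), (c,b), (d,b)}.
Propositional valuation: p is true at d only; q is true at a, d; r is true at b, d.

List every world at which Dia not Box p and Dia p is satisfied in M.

Recall that Box ψ holds at a world iff ψ holds at every accessible world, and Dia ψ holds iff ψ holds at some accessible world.
Let φ = Dia not Box p and Dia p. Evaluate φ at each world:
  a (successors {a}): φ is false.
  b (successors {a, d}): φ is true.
  c (successors {b}): φ is false.
  d (successors {b}): φ is false.
For instance, at b:
  At b: Dia not Box p is true, Dia p is true, so Dia not Box p and Dia p is true.
    At b: Dia not Box p requires not Box p at some successor in {a, d}.
      not Box p holds at a, so Dia not Box p is true at b.
    At b: Dia p requires p at some successor in {a, d}.
      p holds at d, so Dia p is true at b.
Satisfying worlds: {b}

b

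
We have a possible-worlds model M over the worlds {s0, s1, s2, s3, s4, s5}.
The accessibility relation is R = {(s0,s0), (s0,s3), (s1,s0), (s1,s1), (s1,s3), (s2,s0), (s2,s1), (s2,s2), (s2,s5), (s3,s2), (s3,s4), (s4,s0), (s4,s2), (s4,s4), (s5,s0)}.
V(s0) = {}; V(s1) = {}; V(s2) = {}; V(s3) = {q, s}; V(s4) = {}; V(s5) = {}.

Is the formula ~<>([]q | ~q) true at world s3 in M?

Recall that []ψ holds at a world iff ψ holds at every accessible world, and <>ψ holds iff ψ holds at some accessible world.
At s3: <>([]q | ~q) is true, so ~<>([]q | ~q) is false.
  At s3: <>([]q | ~q) requires []q | ~q at some successor in {s2, s4}.
    []q | ~q holds at s2, so <>([]q | ~q) is true at s3.
      At s2: []q is false, ~q is true, so []q | ~q is true.

No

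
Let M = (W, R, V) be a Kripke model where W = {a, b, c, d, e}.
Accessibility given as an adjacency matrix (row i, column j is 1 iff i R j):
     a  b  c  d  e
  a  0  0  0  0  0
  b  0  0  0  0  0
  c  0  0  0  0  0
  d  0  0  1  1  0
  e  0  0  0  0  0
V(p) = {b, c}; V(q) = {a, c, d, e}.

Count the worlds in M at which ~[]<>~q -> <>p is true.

Recall that []ψ holds at a world iff ψ holds at every accessible world, and <>ψ holds iff ψ holds at some accessible world.
Let φ = ~[]<>~q -> <>p. Evaluate φ at each world:
  a (successors ∅): φ is true.
  b (successors ∅): φ is true.
  c (successors ∅): φ is true.
  d (successors {c, d}): φ is true.
  e (successors ∅): φ is true.
For instance, at d:
  At d: ~[]<>~q is true, <>p is true, so ~[]<>~q -> <>p is true.
    At d: []<>~q is false, so ~[]<>~q is true.
      At d: []<>~q requires <>~q at every successor {c, d}.
        <>~q fails at c, so []<>~q is false at d.
    At d: <>p requires p at some successor in {c, d}.
      p holds at c, so <>p is true at d.
Satisfying worlds: {a, b, c, d, e}

5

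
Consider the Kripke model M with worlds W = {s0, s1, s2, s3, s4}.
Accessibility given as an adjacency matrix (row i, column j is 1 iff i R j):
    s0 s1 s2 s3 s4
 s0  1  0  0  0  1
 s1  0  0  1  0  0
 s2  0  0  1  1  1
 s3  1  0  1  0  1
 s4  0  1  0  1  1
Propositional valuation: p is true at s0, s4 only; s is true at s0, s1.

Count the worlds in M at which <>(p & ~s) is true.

4

Recall that <>ψ holds at a world iff ψ holds at some accessible world.
Let φ = <>(p & ~s). Evaluate φ at each world:
  s0 (successors {s0, s4}): φ is true.
  s1 (successors {s2}): φ is false.
  s2 (successors {s2, s3, s4}): φ is true.
  s3 (successors {s0, s2, s4}): φ is true.
  s4 (successors {s1, s3, s4}): φ is true.
For instance, at s4:
  At s4: <>(p & ~s) requires p & ~s at some successor in {s1, s3, s4}.
    p & ~s holds at s4, so <>(p & ~s) is true at s4.
Satisfying worlds: {s0, s2, s3, s4}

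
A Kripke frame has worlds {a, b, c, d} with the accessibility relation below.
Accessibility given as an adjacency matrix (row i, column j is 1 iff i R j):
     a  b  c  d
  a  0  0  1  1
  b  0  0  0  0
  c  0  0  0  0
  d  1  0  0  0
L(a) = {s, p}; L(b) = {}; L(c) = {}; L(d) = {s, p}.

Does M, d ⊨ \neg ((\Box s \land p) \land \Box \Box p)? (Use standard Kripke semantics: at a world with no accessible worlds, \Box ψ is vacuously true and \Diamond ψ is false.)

At d: (\Box s \land p) \land \Box \Box p is false, so \neg ((\Box s \land p) \land \Box \Box p) is true.
  At d: \Box s \land p is true, \Box \Box p is false, so (\Box s \land p) \land \Box \Box p is false.
    At d: \Box s is true, p is true, so \Box s \land p is true.
      At d: \Box s requires s at every successor {a}.
        At a: s is true.
      So \Box s is true at d.
    At d: \Box \Box p requires \Box p at every successor {a}.
      \Box p fails at a, so \Box \Box p is false at d.

Yes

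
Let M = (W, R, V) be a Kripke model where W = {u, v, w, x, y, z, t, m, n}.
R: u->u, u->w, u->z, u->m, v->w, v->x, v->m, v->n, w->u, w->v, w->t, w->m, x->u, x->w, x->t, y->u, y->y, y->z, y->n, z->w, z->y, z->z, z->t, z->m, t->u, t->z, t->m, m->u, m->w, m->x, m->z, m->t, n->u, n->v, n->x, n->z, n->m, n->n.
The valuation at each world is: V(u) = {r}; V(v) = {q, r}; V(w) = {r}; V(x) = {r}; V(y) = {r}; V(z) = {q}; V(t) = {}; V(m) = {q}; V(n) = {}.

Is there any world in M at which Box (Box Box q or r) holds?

Let φ = Box (Box Box q or r). Evaluate φ at each world:
  u (successors {u, w, z, m}): φ is false.
  v (successors {w, x, m, n}): φ is false.
  w (successors {u, v, t, m}): φ is false.
  x (successors {u, w, t}): φ is false.
  y (successors {u, y, z, n}): φ is false.
  z (successors {w, y, z, t, m}): φ is false.
  t (successors {u, z, m}): φ is false.
  m (successors {u, w, x, z, t}): φ is false.
  n (successors {u, v, x, z, m, n}): φ is false.
For instance, at w:
  At w: Box (Box Box q or r) requires Box Box q or r at every successor {u, v, t, m}.
    Box Box q or r fails at t, so Box (Box Box q or r) is false at w.
      At t: Box Box q is false, r is false, so Box Box q or r is false.

No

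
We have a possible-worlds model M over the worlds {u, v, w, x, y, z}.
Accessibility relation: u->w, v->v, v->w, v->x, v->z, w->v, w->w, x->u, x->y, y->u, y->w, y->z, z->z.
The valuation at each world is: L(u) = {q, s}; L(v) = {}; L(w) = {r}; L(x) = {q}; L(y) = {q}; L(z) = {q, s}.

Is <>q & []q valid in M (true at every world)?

No

Let φ = <>q & []q. Evaluate φ at each world:
  u (successors {w}): φ is false.
  v (successors {v, w, x, z}): φ is false.
  w (successors {v, w}): φ is false.
  x (successors {u, y}): φ is true.
  y (successors {u, w, z}): φ is false.
  z (successors {z}): φ is true.
Detail at u (counterexample):
  At u: <>q is false, []q is false, so <>q & []q is false.
    At u: <>q requires q at some successor in {w}.
      At w: q is false.
    So <>q is false at u.
    At u: []q requires q at every successor {w}.
      q fails at w, so []q is false at u.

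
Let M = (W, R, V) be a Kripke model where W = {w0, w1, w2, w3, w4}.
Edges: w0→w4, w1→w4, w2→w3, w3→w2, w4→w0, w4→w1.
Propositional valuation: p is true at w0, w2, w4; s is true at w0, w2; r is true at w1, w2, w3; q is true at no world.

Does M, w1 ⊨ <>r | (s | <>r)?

No

At w1: <>r is false, s | <>r is false, so <>r | (s | <>r) is false.
  At w1: <>r requires r at some successor in {w4}.
    At w4: r is false.
  So <>r is false at w1.
  At w1: s is false, <>r is false, so s | <>r is false.
    At w1: <>r requires r at some successor in {w4}.
      At w4: r is false.
    So <>r is false at w1.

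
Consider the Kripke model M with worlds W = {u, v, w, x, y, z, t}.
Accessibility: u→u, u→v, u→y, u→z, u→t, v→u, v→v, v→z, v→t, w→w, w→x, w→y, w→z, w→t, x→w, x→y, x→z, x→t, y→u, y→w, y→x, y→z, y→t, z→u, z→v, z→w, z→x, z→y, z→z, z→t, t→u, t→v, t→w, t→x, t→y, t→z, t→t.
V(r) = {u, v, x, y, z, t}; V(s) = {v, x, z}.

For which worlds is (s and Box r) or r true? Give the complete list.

u, v, x, y, z, t

Recall that Box ψ holds at a world iff ψ holds at every accessible world, and Dia ψ holds iff ψ holds at some accessible world.
Let φ = (s and Box r) or r. Evaluate φ at each world:
  u (successors {u, v, y, z, t}): φ is true.
  v (successors {u, v, z, t}): φ is true.
  w (successors {w, x, y, z, t}): φ is false.
  x (successors {w, y, z, t}): φ is true.
  y (successors {u, w, x, z, t}): φ is true.
  z (successors {u, v, w, x, y, z, t}): φ is true.
  t (successors {u, v, w, x, y, z, t}): φ is true.
For instance, at x:
  At x: s and Box r is false, r is true, so (s and Box r) or r is true.
    At x: s is true, Box r is false, so s and Box r is false.
      At x: Box r requires r at every successor {w, y, z, t}.
        r fails at w, so Box r is false at x.
Satisfying worlds: {u, v, x, y, z, t}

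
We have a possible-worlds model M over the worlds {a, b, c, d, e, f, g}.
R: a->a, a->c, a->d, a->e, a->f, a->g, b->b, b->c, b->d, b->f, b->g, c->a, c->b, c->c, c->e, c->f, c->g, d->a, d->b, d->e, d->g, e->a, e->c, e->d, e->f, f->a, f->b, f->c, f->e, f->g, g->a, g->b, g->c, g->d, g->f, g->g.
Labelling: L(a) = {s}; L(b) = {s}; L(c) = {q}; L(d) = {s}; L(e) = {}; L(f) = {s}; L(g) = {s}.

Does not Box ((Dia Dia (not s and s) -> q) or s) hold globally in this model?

No

Recall that Box ψ holds at a world iff ψ holds at every accessible world, and Dia ψ holds iff ψ holds at some accessible world.
Let φ = not Box ((Dia Dia (not s and s) -> q) or s). Evaluate φ at each world:
  a (successors {a, c, d, e, f, g}): φ is false.
  b (successors {b, c, d, f, g}): φ is false.
  c (successors {a, b, c, e, f, g}): φ is false.
  d (successors {a, b, e, g}): φ is false.
  e (successors {a, c, d, f}): φ is false.
  f (successors {a, b, c, e, g}): φ is false.
  g (successors {a, b, c, d, f, g}): φ is false.
Detail at a (counterexample):
  At a: Box ((Dia Dia (not s and s) -> q) or s) is true, so not Box ((Dia Dia (not s and s) -> q) or s) is false.
    At a: Box ((Dia Dia (not s and s) -> q) or s) requires (Dia Dia (not s and s) -> q) or s at every successor {a, c, d, e, f, g}.
      At a: (Dia Dia (not s and s) -> q) or s is true.
      At c: (Dia Dia (not s and s) -> q) or s is true.
      At d: (Dia Dia (not s and s) -> q) or s is true.
      At e: (Dia Dia (not s and s) -> q) or s is true.
      At f: (Dia Dia (not s and s) -> q) or s is true.
      At g: (Dia Dia (not s and s) -> q) or s is true.
    So Box ((Dia Dia (not s and s) -> q) or s) is true at a.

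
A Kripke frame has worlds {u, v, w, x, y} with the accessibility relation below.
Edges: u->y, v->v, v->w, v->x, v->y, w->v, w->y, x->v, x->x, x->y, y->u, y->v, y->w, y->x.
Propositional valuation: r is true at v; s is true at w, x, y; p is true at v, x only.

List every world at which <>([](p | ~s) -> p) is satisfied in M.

Recall that []ψ holds at a world iff ψ holds at every accessible world, and <>ψ holds iff ψ holds at some accessible world.
Let φ = <>([](p | ~s) -> p). Evaluate φ at each world:
  u (successors {y}): φ is true.
  v (successors {v, w, x, y}): φ is true.
  w (successors {v, y}): φ is true.
  x (successors {v, x, y}): φ is true.
  y (successors {u, v, w, x}): φ is true.
For instance, at y:
  At y: <>([](p | ~s) -> p) requires [](p | ~s) -> p at some successor in {u, v, w, x}.
    [](p | ~s) -> p holds at u, so <>([](p | ~s) -> p) is true at y.
      At u: [](p | ~s) is false, p is false, so [](p | ~s) -> p is true.
Satisfying worlds: {u, v, w, x, y}

u, v, w, x, y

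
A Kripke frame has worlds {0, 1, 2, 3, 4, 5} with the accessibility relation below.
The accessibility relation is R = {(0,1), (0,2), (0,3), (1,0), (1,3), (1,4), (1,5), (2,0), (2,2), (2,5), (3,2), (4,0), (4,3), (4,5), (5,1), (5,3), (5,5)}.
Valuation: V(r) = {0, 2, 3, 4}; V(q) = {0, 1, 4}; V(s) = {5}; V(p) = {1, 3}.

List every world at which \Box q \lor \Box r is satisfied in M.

3

Recall that \Box ψ holds at a world iff ψ holds at every accessible world, and \Diamond ψ holds iff ψ holds at some accessible world.
Let φ = \Box q \lor \Box r. Evaluate φ at each world:
  0 (successors {1, 2, 3}): φ is false.
  1 (successors {0, 3, 4, 5}): φ is false.
  2 (successors {0, 2, 5}): φ is false.
  3 (successors {2}): φ is true.
  4 (successors {0, 3, 5}): φ is false.
  5 (successors {1, 3, 5}): φ is false.
For instance, at 5:
  At 5: \Box q is false, \Box r is false, so \Box q \lor \Box r is false.
    At 5: \Box q requires q at every successor {1, 3, 5}.
      q fails at 3, so \Box q is false at 5.
    At 5: \Box r requires r at every successor {1, 3, 5}.
      r fails at 1, so \Box r is false at 5.
Satisfying worlds: {3}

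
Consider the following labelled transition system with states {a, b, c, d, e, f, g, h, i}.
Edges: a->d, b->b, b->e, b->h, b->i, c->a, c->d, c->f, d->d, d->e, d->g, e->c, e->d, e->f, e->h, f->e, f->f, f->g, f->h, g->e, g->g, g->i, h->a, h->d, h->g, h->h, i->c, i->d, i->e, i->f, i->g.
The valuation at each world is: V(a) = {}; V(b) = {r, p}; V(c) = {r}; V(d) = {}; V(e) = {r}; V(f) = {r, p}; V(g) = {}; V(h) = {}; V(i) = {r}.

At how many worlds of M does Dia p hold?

5

Let φ = Dia p. Evaluate φ at each world:
  a (successors {d}): φ is false.
  b (successors {b, e, h, i}): φ is true.
  c (successors {a, d, f}): φ is true.
  d (successors {d, e, g}): φ is false.
  e (successors {c, d, f, h}): φ is true.
  f (successors {e, f, g, h}): φ is true.
  g (successors {e, g, i}): φ is false.
  h (successors {a, d, g, h}): φ is false.
  i (successors {c, d, e, f, g}): φ is true.
For instance, at i:
  At i: Dia p requires p at some successor in {c, d, e, f, g}.
    p holds at f, so Dia p is true at i.
Satisfying worlds: {b, c, e, f, i}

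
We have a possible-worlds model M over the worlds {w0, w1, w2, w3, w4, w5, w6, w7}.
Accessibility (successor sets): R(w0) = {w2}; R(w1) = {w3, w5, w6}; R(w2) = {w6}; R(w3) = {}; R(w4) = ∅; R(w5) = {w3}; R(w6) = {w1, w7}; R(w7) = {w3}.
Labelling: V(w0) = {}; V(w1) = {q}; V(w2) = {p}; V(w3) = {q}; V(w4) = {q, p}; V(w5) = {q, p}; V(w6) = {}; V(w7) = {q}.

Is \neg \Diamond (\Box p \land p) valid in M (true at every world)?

Recall that \Box ψ holds at a world iff ψ holds at every accessible world, and \Diamond ψ holds iff ψ holds at some accessible world.
Let φ = \neg \Diamond (\Box p \land p). Evaluate φ at each world:
  w0 (successors {w2}): φ is true.
  w1 (successors {w3, w5, w6}): φ is true.
  w2 (successors {w6}): φ is true.
  w3 (successors ∅): φ is true.
  w4 (successors ∅): φ is true.
  w5 (successors {w3}): φ is true.
  w6 (successors {w1, w7}): φ is true.
  w7 (successors {w3}): φ is true.
For instance, at w5:
  At w5: \Diamond (\Box p \land p) is false, so \neg \Diamond (\Box p \land p) is true.
    At w5: \Diamond (\Box p \land p) requires \Box p \land p at some successor in {w3}.
      At w3: \Box p \land p is false.
    So \Diamond (\Box p \land p) is false at w5.

Yes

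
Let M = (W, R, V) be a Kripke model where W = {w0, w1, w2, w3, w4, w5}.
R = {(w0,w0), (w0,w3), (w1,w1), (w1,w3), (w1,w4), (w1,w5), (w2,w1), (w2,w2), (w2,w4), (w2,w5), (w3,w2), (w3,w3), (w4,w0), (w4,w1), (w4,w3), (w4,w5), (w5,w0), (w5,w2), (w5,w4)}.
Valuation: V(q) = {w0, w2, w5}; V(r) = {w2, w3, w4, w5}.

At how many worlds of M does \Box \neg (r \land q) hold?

Let φ = \Box \neg (r \land q). Evaluate φ at each world:
  w0 (successors {w0, w3}): φ is true.
  w1 (successors {w1, w3, w4, w5}): φ is false.
  w2 (successors {w1, w2, w4, w5}): φ is false.
  w3 (successors {w2, w3}): φ is false.
  w4 (successors {w0, w1, w3, w5}): φ is false.
  w5 (successors {w0, w2, w4}): φ is false.
For instance, at w0:
  At w0: \Box \neg (r \land q) requires \neg (r \land q) at every successor {w0, w3}.
    At w0: \neg (r \land q) is true.
    At w3: \neg (r \land q) is true.
  So \Box \neg (r \land q) is true at w0.
Satisfying worlds: {w0}

1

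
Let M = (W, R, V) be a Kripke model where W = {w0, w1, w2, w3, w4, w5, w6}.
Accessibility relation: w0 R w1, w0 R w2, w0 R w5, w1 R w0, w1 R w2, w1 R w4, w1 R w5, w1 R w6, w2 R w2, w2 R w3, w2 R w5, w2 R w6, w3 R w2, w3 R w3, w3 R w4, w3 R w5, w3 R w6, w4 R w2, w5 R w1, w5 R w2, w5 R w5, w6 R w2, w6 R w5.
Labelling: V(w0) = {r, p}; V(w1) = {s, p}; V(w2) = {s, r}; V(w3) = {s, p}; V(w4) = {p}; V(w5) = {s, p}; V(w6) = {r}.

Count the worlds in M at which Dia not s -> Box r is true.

Let φ = Dia not s -> Box r. Evaluate φ at each world:
  w0 (successors {w1, w2, w5}): φ is true.
  w1 (successors {w0, w2, w4, w5, w6}): φ is false.
  w2 (successors {w2, w3, w5, w6}): φ is false.
  w3 (successors {w2, w3, w4, w5, w6}): φ is false.
  w4 (successors {w2}): φ is true.
  w5 (successors {w1, w2, w5}): φ is true.
  w6 (successors {w2, w5}): φ is true.
For instance, at w1:
  At w1: Dia not s is true, Box r is false, so Dia not s -> Box r is false.
    At w1: Dia not s requires not s at some successor in {w0, w2, w4, w5, w6}.
      not s holds at w0, so Dia not s is true at w1.
    At w1: Box r requires r at every successor {w0, w2, w4, w5, w6}.
      r fails at w4, so Box r is false at w1.
Satisfying worlds: {w0, w4, w5, w6}

4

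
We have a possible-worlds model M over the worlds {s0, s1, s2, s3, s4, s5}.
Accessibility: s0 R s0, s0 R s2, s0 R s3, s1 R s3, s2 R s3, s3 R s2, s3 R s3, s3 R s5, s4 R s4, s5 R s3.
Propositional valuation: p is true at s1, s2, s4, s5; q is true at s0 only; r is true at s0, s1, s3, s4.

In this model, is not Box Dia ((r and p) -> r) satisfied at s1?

Recall that Box ψ holds at a world iff ψ holds at every accessible world, and Dia ψ holds iff ψ holds at some accessible world.
At s1: Box Dia ((r and p) -> r) is true, so not Box Dia ((r and p) -> r) is false.
  At s1: Box Dia ((r and p) -> r) requires Dia ((r and p) -> r) at every successor {s3}.
      At s3: Dia ((r and p) -> r) requires (r and p) -> r at some successor in {s2, s3, s5}.
        (r and p) -> r holds at s2, so Dia ((r and p) -> r) is true at s3.
  So Box Dia ((r and p) -> r) is true at s1.

No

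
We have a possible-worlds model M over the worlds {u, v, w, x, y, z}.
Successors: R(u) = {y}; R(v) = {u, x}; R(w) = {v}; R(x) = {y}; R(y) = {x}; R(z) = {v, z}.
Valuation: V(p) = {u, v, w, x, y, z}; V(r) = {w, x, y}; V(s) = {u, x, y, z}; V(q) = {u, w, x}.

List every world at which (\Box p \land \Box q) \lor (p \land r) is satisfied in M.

v, w, x, y

Let φ = (\Box p \land \Box q) \lor (p \land r). Evaluate φ at each world:
  u (successors {y}): φ is false.
  v (successors {u, x}): φ is true.
  w (successors {v}): φ is true.
  x (successors {y}): φ is true.
  y (successors {x}): φ is true.
  z (successors {v, z}): φ is false.
For instance, at z:
  At z: \Box p \land \Box q is false, p \land r is false, so (\Box p \land \Box q) \lor (p \land r) is false.
    At z: \Box p is true, \Box q is false, so \Box p \land \Box q is false.
      At z: \Box p requires p at every successor {v, z}.
        At v: p is true.
        At z: p is true.
      So \Box p is true at z.
      At z: \Box q requires q at every successor {v, z}.
        q fails at v, so \Box q is false at z.
Satisfying worlds: {v, w, x, y}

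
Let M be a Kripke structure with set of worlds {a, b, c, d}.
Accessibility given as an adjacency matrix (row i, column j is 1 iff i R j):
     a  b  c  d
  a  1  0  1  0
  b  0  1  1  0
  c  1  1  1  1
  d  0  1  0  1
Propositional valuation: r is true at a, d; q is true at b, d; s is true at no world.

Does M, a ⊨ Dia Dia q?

Yes

At a: Dia Dia q requires Dia q at some successor in {a, c}.
  Dia q holds at c, so Dia Dia q is true at a.
    At c: Dia q requires q at some successor in {a, b, c, d}.
      q holds at b, so Dia q is true at c.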